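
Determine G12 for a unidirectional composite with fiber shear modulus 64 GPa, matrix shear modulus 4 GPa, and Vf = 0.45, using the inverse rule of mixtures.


1/G12 = Vf/Gf + (1-Vf)/Gm = 0.45/64 + 0.55/4
G12 = 6.92 GPa

6.92 GPa


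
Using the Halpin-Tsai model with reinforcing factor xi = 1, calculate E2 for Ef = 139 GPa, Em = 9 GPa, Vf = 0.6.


eta = (Ef/Em - 1)/(Ef/Em + xi) = (15.4444 - 1)/(15.4444 + 1) = 0.8784
E2 = Em*(1+xi*eta*Vf)/(1-eta*Vf) = 29.06 GPa

29.06 GPa


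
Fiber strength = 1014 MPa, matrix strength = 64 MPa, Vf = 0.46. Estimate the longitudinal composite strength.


sigma_1 = sigma_f*Vf + sigma_m*(1-Vf) = 1014*0.46 + 64*0.54 = 501.0 MPa

501.0 MPa


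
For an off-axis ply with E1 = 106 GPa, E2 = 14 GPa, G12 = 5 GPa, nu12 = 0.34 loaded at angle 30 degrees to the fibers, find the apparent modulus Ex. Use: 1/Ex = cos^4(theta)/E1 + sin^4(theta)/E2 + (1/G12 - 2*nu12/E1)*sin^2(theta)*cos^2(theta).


cos^4(30) = 0.5625, sin^4(30) = 0.0625, sin^2(30)*cos^2(30) = 0.1875
1/G12 - 2*nu12/E1 = 1/5 - 2*0.34/106 = 0.193585 GPa^-1
1/Ex = 0.5625/106 + 0.0625/14 + 0.193585*0.1875 = 0.0460681 GPa^-1
Ex = 21.71 GPa

21.71 GPa


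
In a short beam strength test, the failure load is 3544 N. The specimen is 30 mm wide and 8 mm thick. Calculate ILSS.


ILSS = 3F/(4bh) = 3*3544/(4*30*8) = 11.08 MPa

11.08 MPa


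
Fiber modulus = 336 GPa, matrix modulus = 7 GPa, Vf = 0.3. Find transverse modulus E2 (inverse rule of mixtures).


1/E2 = Vf/Ef + (1-Vf)/Em = 0.3/336 + 0.7/7
E2 = 9.91 GPa

9.91 GPa


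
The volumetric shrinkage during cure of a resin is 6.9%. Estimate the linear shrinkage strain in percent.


Linear shrinkage ≈ vol_shrink/3 = 6.9/3 = 2.3%

2.3%


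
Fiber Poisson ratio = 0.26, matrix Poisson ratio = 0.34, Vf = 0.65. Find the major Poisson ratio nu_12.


nu_12 = nu_f*Vf + nu_m*(1-Vf) = 0.26*0.65 + 0.34*0.35 = 0.288

0.288


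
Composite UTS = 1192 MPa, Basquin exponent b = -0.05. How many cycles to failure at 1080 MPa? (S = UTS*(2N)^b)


N = 0.5 * (S/UTS)^(1/b) = 0.5 * (1080/1192)^(1/-0.05) = 3.5977 cycles

3.5977 cycles


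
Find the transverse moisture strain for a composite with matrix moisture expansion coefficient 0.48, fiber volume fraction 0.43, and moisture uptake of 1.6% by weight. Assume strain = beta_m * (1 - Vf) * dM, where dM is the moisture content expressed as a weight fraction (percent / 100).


dM = 1.6/100 = 0.016
strain = beta_m * (1-Vf) * dM = 0.48 * 0.57 * 0.016 = 0.0043776

0.0043776


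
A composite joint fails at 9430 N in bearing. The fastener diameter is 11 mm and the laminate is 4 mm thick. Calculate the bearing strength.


sigma_br = F/(d*h) = 9430/(11*4) = 214.3 MPa

214.3 MPa


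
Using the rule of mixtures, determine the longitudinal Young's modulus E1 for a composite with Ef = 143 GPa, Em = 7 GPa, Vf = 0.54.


E1 = Ef*Vf + Em*(1-Vf) = 143*0.54 + 7*0.46 = 80.44 GPa

80.44 GPa


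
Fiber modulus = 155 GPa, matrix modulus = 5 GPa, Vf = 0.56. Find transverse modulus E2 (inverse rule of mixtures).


1/E2 = Vf/Ef + (1-Vf)/Em = 0.56/155 + 0.44/5
E2 = 10.92 GPa

10.92 GPa


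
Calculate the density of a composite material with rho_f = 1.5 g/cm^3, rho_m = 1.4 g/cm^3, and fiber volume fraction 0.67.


rho_c = rho_f*Vf + rho_m*(1-Vf) = 1.5*0.67 + 1.4*0.33 = 1.467 g/cm^3

1.467 g/cm^3


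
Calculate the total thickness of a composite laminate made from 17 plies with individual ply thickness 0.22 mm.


h = n * t_ply = 17 * 0.22 = 3.74 mm

3.74 mm


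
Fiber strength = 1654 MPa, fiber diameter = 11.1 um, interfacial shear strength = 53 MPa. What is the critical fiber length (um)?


Lc = sigma_f * d / (2 * tau_i) = 1654 * 11.1 / (2 * 53) = 173.2 um

173.2 um


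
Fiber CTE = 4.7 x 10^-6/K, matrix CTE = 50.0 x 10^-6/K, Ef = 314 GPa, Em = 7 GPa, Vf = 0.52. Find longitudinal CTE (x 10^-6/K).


E1 = Ef*Vf + Em*(1-Vf) = 166.64
alpha_1 = (alpha_f*Ef*Vf + alpha_m*Em*(1-Vf))/E1 = 5.61 x 10^-6/K

5.61 x 10^-6/K


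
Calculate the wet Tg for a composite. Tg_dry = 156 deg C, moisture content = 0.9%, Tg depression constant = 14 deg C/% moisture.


Tg_wet = Tg_dry - k*moisture = 156 - 14*0.9 = 143.4 deg C

143.4 deg C


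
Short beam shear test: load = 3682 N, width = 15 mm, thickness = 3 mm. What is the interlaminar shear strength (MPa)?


ILSS = 3F/(4bh) = 3*3682/(4*15*3) = 61.37 MPa

61.37 MPa


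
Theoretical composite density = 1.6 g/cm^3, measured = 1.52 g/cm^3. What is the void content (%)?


Void% = (rho_theo - rho_actual)/rho_theo * 100 = (1.6 - 1.52)/1.6 * 100 = 5.0%

5.0%


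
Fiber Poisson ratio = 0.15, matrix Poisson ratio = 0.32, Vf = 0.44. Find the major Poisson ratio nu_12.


nu_12 = nu_f*Vf + nu_m*(1-Vf) = 0.15*0.44 + 0.32*0.56 = 0.2452

0.2452


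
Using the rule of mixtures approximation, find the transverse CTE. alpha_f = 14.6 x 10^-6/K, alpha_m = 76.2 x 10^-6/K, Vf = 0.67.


alpha_2 = alpha_f*Vf + alpha_m*(1-Vf) = 14.6*0.67 + 76.2*0.33 = 34.9 x 10^-6/K

34.9 x 10^-6/K


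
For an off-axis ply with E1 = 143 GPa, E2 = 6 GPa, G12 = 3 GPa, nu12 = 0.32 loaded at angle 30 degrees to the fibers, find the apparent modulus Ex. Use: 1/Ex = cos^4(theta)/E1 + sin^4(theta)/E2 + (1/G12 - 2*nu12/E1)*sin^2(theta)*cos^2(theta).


cos^4(30) = 0.5625, sin^4(30) = 0.0625, sin^2(30)*cos^2(30) = 0.1875
1/G12 - 2*nu12/E1 = 1/3 - 2*0.32/143 = 0.328858 GPa^-1
1/Ex = 0.5625/143 + 0.0625/6 + 0.328858*0.1875 = 0.0760111 GPa^-1
Ex = 13.16 GPa

13.16 GPa


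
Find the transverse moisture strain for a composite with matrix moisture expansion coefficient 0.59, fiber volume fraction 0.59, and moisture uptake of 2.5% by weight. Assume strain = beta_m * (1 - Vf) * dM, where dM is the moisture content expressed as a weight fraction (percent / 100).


dM = 2.5/100 = 0.025
strain = beta_m * (1-Vf) * dM = 0.59 * 0.41 * 0.025 = 0.0060475

0.0060475


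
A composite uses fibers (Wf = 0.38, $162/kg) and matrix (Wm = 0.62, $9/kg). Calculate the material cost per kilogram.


Cost = cost_f*Wf + cost_m*Wm = 162*0.38 + 9*0.62 = $67.14/kg

$67.14/kg


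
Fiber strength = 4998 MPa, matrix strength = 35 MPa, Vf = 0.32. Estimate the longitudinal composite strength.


sigma_1 = sigma_f*Vf + sigma_m*(1-Vf) = 4998*0.32 + 35*0.68 = 1623.2 MPa

1623.2 MPa


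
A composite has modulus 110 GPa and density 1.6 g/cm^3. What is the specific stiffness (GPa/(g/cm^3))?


Specific stiffness = E/rho = 110/1.6 = 68.8 GPa/(g/cm^3)

68.8 GPa/(g/cm^3)


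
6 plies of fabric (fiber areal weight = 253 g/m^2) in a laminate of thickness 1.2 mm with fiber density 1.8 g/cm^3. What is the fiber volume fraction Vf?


Vf = n * FAW / (rho_f * h * 1000) = 6 * 253 / (1.8 * 1.2 * 1000) = 0.7028

0.7028


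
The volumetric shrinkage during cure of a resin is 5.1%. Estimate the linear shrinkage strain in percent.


Linear shrinkage ≈ vol_shrink/3 = 5.1/3 = 1.7%

1.7%


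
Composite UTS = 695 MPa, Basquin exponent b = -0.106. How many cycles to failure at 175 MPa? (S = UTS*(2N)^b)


N = 0.5 * (S/UTS)^(1/b) = 0.5 * (175/695)^(1/-0.106) = 223568.7496 cycles

223568.7496 cycles


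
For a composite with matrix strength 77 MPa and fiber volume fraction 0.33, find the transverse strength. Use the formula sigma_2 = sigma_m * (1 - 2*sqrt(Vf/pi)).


factor = 1 - 2*sqrt(0.33/pi) = 0.3518
sigma_2 = 77 * 0.3518 = 27.09 MPa

27.09 MPa


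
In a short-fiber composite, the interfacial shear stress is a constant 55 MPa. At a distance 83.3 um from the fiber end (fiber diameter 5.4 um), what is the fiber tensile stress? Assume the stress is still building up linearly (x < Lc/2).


Force balance: sigma_f * (pi*d^2/4) = tau * (pi*d) * x  ->  sigma_f = 4 * tau * x / d
sigma_f = 4 * 55 * 83.3 / 5.4 = 3393.7 MPa

3393.7 MPa


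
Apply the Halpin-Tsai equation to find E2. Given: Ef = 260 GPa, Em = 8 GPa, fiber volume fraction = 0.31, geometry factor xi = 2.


eta = (Ef/Em - 1)/(Ef/Em + xi) = (32.5 - 1)/(32.5 + 2) = 0.913
E2 = Em*(1+xi*eta*Vf)/(1-eta*Vf) = 17.47 GPa

17.47 GPa


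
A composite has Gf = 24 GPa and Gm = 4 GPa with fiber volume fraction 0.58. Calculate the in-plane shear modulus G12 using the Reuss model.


1/G12 = Vf/Gf + (1-Vf)/Gm = 0.58/24 + 0.42/4
G12 = 7.74 GPa

7.74 GPa


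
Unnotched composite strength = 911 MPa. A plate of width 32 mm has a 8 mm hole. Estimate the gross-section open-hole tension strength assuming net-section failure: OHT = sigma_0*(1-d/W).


OHT = sigma_0*(1-d/W) = 911*(1-8/32) = 683.3 MPa

683.3 MPa


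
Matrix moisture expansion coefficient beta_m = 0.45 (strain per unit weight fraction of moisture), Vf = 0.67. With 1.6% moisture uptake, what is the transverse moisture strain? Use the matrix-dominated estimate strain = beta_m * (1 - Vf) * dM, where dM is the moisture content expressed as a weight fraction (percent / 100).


dM = 1.6/100 = 0.016
strain = beta_m * (1-Vf) * dM = 0.45 * 0.33 * 0.016 = 0.002376

0.002376


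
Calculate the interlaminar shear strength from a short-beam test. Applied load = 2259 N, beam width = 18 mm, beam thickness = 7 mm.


ILSS = 3F/(4bh) = 3*2259/(4*18*7) = 13.45 MPa

13.45 MPa


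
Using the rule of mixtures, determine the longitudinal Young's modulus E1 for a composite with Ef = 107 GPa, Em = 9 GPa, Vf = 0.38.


E1 = Ef*Vf + Em*(1-Vf) = 107*0.38 + 9*0.62 = 46.24 GPa

46.24 GPa


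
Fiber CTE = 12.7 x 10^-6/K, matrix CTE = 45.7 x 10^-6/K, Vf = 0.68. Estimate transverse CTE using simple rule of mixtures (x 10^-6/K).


alpha_2 = alpha_f*Vf + alpha_m*(1-Vf) = 12.7*0.68 + 45.7*0.32 = 23.3 x 10^-6/K

23.3 x 10^-6/K


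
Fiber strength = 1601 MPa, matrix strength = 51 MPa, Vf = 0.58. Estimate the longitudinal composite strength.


sigma_1 = sigma_f*Vf + sigma_m*(1-Vf) = 1601*0.58 + 51*0.42 = 950.0 MPa

950.0 MPa


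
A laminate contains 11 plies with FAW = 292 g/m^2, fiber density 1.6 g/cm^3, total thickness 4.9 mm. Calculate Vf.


Vf = n * FAW / (rho_f * h * 1000) = 11 * 292 / (1.6 * 4.9 * 1000) = 0.4097

0.4097


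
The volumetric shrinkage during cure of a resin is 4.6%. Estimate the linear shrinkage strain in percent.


Linear shrinkage ≈ vol_shrink/3 = 4.6/3 = 1.533%

1.533%


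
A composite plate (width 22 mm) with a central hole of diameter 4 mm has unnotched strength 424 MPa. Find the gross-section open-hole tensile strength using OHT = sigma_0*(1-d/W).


OHT = sigma_0*(1-d/W) = 424*(1-4/22) = 346.9 MPa

346.9 MPa


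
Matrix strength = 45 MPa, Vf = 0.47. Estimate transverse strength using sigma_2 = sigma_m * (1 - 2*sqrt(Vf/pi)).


factor = 1 - 2*sqrt(0.47/pi) = 0.2264
sigma_2 = 45 * 0.2264 = 10.19 MPa

10.19 MPa


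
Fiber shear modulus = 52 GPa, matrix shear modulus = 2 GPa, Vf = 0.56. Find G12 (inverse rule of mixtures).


1/G12 = Vf/Gf + (1-Vf)/Gm = 0.56/52 + 0.44/2
G12 = 4.33 GPa

4.33 GPa


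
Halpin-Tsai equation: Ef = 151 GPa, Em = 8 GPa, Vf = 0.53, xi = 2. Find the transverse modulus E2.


eta = (Ef/Em - 1)/(Ef/Em + xi) = (18.875 - 1)/(18.875 + 2) = 0.8563
E2 = Em*(1+xi*eta*Vf)/(1-eta*Vf) = 27.94 GPa

27.94 GPa


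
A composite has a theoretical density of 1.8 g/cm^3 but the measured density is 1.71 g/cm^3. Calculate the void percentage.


Void% = (rho_theo - rho_actual)/rho_theo * 100 = (1.8 - 1.71)/1.8 * 100 = 5.0%

5.0%


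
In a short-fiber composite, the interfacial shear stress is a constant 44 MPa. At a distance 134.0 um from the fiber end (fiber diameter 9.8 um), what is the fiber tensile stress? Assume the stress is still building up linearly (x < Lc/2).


Force balance: sigma_f * (pi*d^2/4) = tau * (pi*d) * x  ->  sigma_f = 4 * tau * x / d
sigma_f = 4 * 44 * 134.0 / 9.8 = 2406.5 MPa

2406.5 MPa


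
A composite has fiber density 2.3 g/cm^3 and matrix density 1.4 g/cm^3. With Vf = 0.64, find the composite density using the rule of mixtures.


rho_c = rho_f*Vf + rho_m*(1-Vf) = 2.3*0.64 + 1.4*0.36 = 1.976 g/cm^3

1.976 g/cm^3


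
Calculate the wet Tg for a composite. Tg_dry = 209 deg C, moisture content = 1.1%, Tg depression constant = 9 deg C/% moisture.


Tg_wet = Tg_dry - k*moisture = 209 - 9*1.1 = 199.1 deg C

199.1 deg C


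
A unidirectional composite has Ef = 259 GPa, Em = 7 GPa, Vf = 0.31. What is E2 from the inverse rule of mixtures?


1/E2 = Vf/Ef + (1-Vf)/Em = 0.31/259 + 0.69/7
E2 = 10.02 GPa

10.02 GPa


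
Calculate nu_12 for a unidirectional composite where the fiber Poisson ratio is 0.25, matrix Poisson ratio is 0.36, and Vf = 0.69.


nu_12 = nu_f*Vf + nu_m*(1-Vf) = 0.25*0.69 + 0.36*0.31 = 0.2841

0.2841


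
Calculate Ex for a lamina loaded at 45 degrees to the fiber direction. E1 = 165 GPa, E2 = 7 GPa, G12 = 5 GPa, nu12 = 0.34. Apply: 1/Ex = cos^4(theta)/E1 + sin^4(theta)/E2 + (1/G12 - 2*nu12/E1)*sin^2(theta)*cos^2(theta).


cos^4(45) = 0.25, sin^4(45) = 0.25, sin^2(45)*cos^2(45) = 0.25
1/G12 - 2*nu12/E1 = 1/5 - 2*0.34/165 = 0.195879 GPa^-1
1/Ex = 0.25/165 + 0.25/7 + 0.195879*0.25 = 0.0861991 GPa^-1
Ex = 11.6 GPa

11.6 GPa


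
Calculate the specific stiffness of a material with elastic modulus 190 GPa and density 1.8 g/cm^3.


Specific stiffness = E/rho = 190/1.8 = 105.6 GPa/(g/cm^3)

105.6 GPa/(g/cm^3)


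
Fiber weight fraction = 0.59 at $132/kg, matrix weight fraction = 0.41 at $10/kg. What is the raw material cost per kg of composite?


Cost = cost_f*Wf + cost_m*Wm = 132*0.59 + 10*0.41 = $81.98/kg

$81.98/kg


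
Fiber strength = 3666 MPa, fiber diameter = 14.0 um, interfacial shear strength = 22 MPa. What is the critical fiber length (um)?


Lc = sigma_f * d / (2 * tau_i) = 3666 * 14.0 / (2 * 22) = 1166.5 um

1166.5 um


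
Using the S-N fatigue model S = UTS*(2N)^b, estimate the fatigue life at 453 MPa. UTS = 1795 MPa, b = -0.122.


N = 0.5 * (S/UTS)^(1/b) = 0.5 * (453/1795)^(1/-0.122) = 39841.2281 cycles

39841.2281 cycles


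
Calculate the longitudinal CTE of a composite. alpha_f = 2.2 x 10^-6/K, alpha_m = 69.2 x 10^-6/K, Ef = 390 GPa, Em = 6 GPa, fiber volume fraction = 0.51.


E1 = Ef*Vf + Em*(1-Vf) = 201.84
alpha_1 = (alpha_f*Ef*Vf + alpha_m*Em*(1-Vf))/E1 = 3.18 x 10^-6/K

3.18 x 10^-6/K


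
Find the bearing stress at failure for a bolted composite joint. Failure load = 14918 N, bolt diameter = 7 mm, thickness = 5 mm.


sigma_br = F/(d*h) = 14918/(7*5) = 426.2 MPa

426.2 MPa


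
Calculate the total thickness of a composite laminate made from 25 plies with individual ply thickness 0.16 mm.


h = n * t_ply = 25 * 0.16 = 4.0 mm

4.0 mm


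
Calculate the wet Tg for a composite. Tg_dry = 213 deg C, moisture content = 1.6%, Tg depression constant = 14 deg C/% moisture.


Tg_wet = Tg_dry - k*moisture = 213 - 14*1.6 = 190.6 deg C

190.6 deg C


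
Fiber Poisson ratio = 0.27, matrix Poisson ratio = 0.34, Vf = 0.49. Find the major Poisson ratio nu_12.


nu_12 = nu_f*Vf + nu_m*(1-Vf) = 0.27*0.49 + 0.34*0.51 = 0.3057

0.3057


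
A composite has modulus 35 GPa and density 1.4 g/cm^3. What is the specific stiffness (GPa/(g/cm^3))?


Specific stiffness = E/rho = 35/1.4 = 25.0 GPa/(g/cm^3)

25.0 GPa/(g/cm^3)


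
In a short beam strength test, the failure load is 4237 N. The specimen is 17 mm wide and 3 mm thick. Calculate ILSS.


ILSS = 3F/(4bh) = 3*4237/(4*17*3) = 62.31 MPa

62.31 MPa


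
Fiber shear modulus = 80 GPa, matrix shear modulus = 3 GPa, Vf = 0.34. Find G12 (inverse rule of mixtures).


1/G12 = Vf/Gf + (1-Vf)/Gm = 0.34/80 + 0.66/3
G12 = 4.46 GPa

4.46 GPa


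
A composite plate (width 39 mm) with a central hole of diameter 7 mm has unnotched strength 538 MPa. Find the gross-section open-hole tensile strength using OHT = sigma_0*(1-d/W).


OHT = sigma_0*(1-d/W) = 538*(1-7/39) = 441.4 MPa

441.4 MPa


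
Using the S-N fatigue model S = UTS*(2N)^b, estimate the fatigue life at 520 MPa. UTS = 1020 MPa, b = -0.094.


N = 0.5 * (S/UTS)^(1/b) = 0.5 * (520/1020)^(1/-0.094) = 648.1898 cycles

648.1898 cycles


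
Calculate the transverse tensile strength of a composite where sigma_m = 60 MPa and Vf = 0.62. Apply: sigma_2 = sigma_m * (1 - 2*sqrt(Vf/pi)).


factor = 1 - 2*sqrt(0.62/pi) = 0.1115
sigma_2 = 60 * 0.1115 = 6.69 MPa

6.69 MPa


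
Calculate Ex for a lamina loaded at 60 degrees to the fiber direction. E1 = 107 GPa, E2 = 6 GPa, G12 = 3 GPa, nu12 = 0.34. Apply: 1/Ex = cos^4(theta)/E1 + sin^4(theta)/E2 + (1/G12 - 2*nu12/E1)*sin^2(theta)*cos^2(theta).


cos^4(60) = 0.0625, sin^4(60) = 0.5625, sin^2(60)*cos^2(60) = 0.1875
1/G12 - 2*nu12/E1 = 1/3 - 2*0.34/107 = 0.326978 GPa^-1
1/Ex = 0.0625/107 + 0.5625/6 + 0.326978*0.1875 = 0.1556425 GPa^-1
Ex = 6.42 GPa

6.42 GPa


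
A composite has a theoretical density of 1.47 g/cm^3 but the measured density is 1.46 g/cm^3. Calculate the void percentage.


Void% = (rho_theo - rho_actual)/rho_theo * 100 = (1.47 - 1.46)/1.47 * 100 = 0.68%

0.68%


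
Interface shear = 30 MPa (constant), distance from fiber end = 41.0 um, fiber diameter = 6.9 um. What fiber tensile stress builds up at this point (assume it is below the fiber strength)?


Force balance: sigma_f * (pi*d^2/4) = tau * (pi*d) * x  ->  sigma_f = 4 * tau * x / d
sigma_f = 4 * 30 * 41.0 / 6.9 = 713.0 MPa

713.0 MPa


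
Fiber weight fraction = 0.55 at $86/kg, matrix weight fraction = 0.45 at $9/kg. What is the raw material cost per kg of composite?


Cost = cost_f*Wf + cost_m*Wm = 86*0.55 + 9*0.45 = $51.35/kg

$51.35/kg


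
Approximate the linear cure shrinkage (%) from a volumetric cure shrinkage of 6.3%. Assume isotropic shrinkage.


Linear shrinkage ≈ vol_shrink/3 = 6.3/3 = 2.1%

2.1%


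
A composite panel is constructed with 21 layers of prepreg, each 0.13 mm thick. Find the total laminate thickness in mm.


h = n * t_ply = 21 * 0.13 = 2.73 mm

2.73 mm


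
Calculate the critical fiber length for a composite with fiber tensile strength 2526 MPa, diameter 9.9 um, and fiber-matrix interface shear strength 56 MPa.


Lc = sigma_f * d / (2 * tau_i) = 2526 * 9.9 / (2 * 56) = 223.3 um

223.3 um


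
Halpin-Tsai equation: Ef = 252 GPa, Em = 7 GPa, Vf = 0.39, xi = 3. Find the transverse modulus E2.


eta = (Ef/Em - 1)/(Ef/Em + xi) = (36.0 - 1)/(36.0 + 3) = 0.8974
E2 = Em*(1+xi*eta*Vf)/(1-eta*Vf) = 22.08 GPa

22.08 GPa


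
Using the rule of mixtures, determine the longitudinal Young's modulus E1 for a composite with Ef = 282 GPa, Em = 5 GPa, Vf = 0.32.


E1 = Ef*Vf + Em*(1-Vf) = 282*0.32 + 5*0.68 = 93.64 GPa

93.64 GPa


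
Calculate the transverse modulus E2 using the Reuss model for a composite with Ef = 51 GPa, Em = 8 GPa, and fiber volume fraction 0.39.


1/E2 = Vf/Ef + (1-Vf)/Em = 0.39/51 + 0.61/8
E2 = 11.92 GPa

11.92 GPa


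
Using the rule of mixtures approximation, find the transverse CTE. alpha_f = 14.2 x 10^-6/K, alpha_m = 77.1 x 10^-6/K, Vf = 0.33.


alpha_2 = alpha_f*Vf + alpha_m*(1-Vf) = 14.2*0.33 + 77.1*0.67 = 56.3 x 10^-6/K

56.3 x 10^-6/K


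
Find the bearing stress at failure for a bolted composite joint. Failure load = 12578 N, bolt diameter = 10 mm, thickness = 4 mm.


sigma_br = F/(d*h) = 12578/(10*4) = 314.5 MPa

314.5 MPa


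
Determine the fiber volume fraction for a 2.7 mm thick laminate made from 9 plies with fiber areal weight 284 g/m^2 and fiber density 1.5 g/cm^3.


Vf = n * FAW / (rho_f * h * 1000) = 9 * 284 / (1.5 * 2.7 * 1000) = 0.6311

0.6311


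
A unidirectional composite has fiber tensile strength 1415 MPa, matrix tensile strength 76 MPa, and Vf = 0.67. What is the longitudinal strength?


sigma_1 = sigma_f*Vf + sigma_m*(1-Vf) = 1415*0.67 + 76*0.33 = 973.1 MPa

973.1 MPa


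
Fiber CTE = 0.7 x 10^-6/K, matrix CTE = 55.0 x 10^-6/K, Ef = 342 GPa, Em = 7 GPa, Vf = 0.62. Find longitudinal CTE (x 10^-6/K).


E1 = Ef*Vf + Em*(1-Vf) = 214.7
alpha_1 = (alpha_f*Ef*Vf + alpha_m*Em*(1-Vf))/E1 = 1.37 x 10^-6/K

1.37 x 10^-6/K


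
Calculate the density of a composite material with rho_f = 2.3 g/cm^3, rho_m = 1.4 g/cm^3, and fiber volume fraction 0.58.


rho_c = rho_f*Vf + rho_m*(1-Vf) = 2.3*0.58 + 1.4*0.42 = 1.922 g/cm^3

1.922 g/cm^3


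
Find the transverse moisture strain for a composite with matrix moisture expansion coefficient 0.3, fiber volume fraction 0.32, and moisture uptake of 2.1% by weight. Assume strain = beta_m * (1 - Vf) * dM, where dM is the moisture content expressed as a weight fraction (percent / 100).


dM = 2.1/100 = 0.021
strain = beta_m * (1-Vf) * dM = 0.3 * 0.68 * 0.021 = 0.004284

0.004284


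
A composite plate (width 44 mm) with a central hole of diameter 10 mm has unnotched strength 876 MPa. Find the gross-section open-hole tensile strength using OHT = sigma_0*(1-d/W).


OHT = sigma_0*(1-d/W) = 876*(1-10/44) = 676.9 MPa

676.9 MPa


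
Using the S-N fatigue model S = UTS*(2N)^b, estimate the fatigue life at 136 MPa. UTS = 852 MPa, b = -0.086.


N = 0.5 * (S/UTS)^(1/b) = 0.5 * (136/852)^(1/-0.086) = 9.2312e+08 cycles

9.2312e+08 cycles


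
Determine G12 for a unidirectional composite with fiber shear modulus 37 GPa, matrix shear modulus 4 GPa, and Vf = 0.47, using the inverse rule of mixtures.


1/G12 = Vf/Gf + (1-Vf)/Gm = 0.47/37 + 0.53/4
G12 = 6.89 GPa

6.89 GPa


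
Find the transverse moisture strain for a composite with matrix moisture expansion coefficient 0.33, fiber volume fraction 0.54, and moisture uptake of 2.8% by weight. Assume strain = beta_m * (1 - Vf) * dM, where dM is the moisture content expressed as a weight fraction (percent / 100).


dM = 2.8/100 = 0.028
strain = beta_m * (1-Vf) * dM = 0.33 * 0.46 * 0.028 = 0.0042504

0.0042504


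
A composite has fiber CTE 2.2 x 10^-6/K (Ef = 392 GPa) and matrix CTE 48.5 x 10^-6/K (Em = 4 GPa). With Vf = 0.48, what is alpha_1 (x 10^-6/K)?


E1 = Ef*Vf + Em*(1-Vf) = 190.24
alpha_1 = (alpha_f*Ef*Vf + alpha_m*Em*(1-Vf))/E1 = 2.71 x 10^-6/K

2.71 x 10^-6/K


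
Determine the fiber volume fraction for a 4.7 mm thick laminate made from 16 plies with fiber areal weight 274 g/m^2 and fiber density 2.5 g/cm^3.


Vf = n * FAW / (rho_f * h * 1000) = 16 * 274 / (2.5 * 4.7 * 1000) = 0.3731

0.3731


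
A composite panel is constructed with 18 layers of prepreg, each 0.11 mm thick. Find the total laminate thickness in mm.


h = n * t_ply = 18 * 0.11 = 1.98 mm

1.98 mm


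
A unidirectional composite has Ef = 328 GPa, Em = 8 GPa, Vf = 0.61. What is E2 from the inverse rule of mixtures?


1/E2 = Vf/Ef + (1-Vf)/Em = 0.61/328 + 0.39/8
E2 = 19.76 GPa

19.76 GPa


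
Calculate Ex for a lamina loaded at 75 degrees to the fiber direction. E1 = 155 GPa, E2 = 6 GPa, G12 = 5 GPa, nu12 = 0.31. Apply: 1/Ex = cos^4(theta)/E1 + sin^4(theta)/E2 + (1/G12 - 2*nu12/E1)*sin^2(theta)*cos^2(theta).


cos^4(75) = 0.004487, sin^4(75) = 0.870513, sin^2(75)*cos^2(75) = 0.0625
1/G12 - 2*nu12/E1 = 1/5 - 2*0.31/155 = 0.196 GPa^-1
1/Ex = 0.004487/155 + 0.870513/6 + 0.196*0.0625 = 0.1573644 GPa^-1
Ex = 6.35 GPa

6.35 GPa


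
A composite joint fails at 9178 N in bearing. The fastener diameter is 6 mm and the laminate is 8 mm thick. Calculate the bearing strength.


sigma_br = F/(d*h) = 9178/(6*8) = 191.2 MPa

191.2 MPa


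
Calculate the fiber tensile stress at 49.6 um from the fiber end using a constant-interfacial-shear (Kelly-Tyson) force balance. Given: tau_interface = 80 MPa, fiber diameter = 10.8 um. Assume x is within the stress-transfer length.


Force balance: sigma_f * (pi*d^2/4) = tau * (pi*d) * x  ->  sigma_f = 4 * tau * x / d
sigma_f = 4 * 80 * 49.6 / 10.8 = 1469.6 MPa

1469.6 MPa


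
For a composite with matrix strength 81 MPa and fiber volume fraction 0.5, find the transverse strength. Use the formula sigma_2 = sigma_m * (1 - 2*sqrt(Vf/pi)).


factor = 1 - 2*sqrt(0.5/pi) = 0.2021
sigma_2 = 81 * 0.2021 = 16.37 MPa

16.37 MPa


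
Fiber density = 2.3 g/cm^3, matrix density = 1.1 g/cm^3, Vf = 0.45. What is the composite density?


rho_c = rho_f*Vf + rho_m*(1-Vf) = 2.3*0.45 + 1.1*0.55 = 1.64 g/cm^3

1.64 g/cm^3


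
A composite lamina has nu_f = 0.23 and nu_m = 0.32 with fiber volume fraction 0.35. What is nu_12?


nu_12 = nu_f*Vf + nu_m*(1-Vf) = 0.23*0.35 + 0.32*0.65 = 0.2885

0.2885


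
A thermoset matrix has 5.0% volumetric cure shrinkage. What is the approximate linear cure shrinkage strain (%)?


Linear shrinkage ≈ vol_shrink/3 = 5.0/3 = 1.667%

1.667%


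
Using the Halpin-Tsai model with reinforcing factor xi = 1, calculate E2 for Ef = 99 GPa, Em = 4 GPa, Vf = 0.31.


eta = (Ef/Em - 1)/(Ef/Em + xi) = (24.75 - 1)/(24.75 + 1) = 0.9223
E2 = Em*(1+xi*eta*Vf)/(1-eta*Vf) = 7.2 GPa

7.2 GPa


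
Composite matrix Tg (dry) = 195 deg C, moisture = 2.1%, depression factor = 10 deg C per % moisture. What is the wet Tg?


Tg_wet = Tg_dry - k*moisture = 195 - 10*2.1 = 174.0 deg C

174.0 deg C


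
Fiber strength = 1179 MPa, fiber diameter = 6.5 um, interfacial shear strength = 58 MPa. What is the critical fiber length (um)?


Lc = sigma_f * d / (2 * tau_i) = 1179 * 6.5 / (2 * 58) = 66.1 um

66.1 um


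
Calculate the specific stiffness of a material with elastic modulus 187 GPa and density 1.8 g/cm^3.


Specific stiffness = E/rho = 187/1.8 = 103.9 GPa/(g/cm^3)

103.9 GPa/(g/cm^3)


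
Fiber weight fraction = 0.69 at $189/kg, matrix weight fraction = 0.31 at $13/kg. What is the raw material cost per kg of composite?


Cost = cost_f*Wf + cost_m*Wm = 189*0.69 + 13*0.31 = $134.44/kg

$134.44/kg


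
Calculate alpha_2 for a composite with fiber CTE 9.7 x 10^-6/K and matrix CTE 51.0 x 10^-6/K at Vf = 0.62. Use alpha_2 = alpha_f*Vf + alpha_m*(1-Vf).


alpha_2 = alpha_f*Vf + alpha_m*(1-Vf) = 9.7*0.62 + 51.0*0.38 = 25.4 x 10^-6/K

25.4 x 10^-6/K


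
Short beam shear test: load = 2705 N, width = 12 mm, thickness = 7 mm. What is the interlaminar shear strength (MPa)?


ILSS = 3F/(4bh) = 3*2705/(4*12*7) = 24.15 MPa

24.15 MPa


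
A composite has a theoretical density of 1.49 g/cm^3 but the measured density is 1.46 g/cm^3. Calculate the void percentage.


Void% = (rho_theo - rho_actual)/rho_theo * 100 = (1.49 - 1.46)/1.49 * 100 = 2.01%

2.01%


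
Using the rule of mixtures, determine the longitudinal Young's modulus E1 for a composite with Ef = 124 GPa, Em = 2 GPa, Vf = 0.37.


E1 = Ef*Vf + Em*(1-Vf) = 124*0.37 + 2*0.63 = 47.14 GPa

47.14 GPa


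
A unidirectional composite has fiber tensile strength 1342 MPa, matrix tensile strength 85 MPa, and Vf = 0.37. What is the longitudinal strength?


sigma_1 = sigma_f*Vf + sigma_m*(1-Vf) = 1342*0.37 + 85*0.63 = 550.1 MPa

550.1 MPa


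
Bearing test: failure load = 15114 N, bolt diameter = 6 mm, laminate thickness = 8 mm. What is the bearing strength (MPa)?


sigma_br = F/(d*h) = 15114/(6*8) = 314.9 MPa

314.9 MPa


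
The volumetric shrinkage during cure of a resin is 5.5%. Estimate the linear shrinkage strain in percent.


Linear shrinkage ≈ vol_shrink/3 = 5.5/3 = 1.833%

1.833%


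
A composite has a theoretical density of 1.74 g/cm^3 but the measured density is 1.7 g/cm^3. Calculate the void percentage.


Void% = (rho_theo - rho_actual)/rho_theo * 100 = (1.74 - 1.7)/1.74 * 100 = 2.3%

2.3%


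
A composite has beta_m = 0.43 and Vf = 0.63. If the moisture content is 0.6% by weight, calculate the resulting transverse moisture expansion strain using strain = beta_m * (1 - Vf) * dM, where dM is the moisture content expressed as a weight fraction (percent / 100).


dM = 0.6/100 = 0.006
strain = beta_m * (1-Vf) * dM = 0.43 * 0.37 * 0.006 = 0.0009546

0.0009546


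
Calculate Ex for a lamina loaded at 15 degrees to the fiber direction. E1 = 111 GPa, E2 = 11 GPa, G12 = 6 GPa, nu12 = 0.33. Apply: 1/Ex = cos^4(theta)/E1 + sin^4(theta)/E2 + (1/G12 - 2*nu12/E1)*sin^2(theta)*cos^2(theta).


cos^4(15) = 0.870513, sin^4(15) = 0.004487, sin^2(15)*cos^2(15) = 0.0625
1/G12 - 2*nu12/E1 = 1/6 - 2*0.33/111 = 0.160721 GPa^-1
1/Ex = 0.870513/111 + 0.004487/11 + 0.160721*0.0625 = 0.0182954 GPa^-1
Ex = 54.66 GPa

54.66 GPa


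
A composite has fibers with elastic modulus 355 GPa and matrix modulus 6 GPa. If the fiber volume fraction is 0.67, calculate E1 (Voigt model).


E1 = Ef*Vf + Em*(1-Vf) = 355*0.67 + 6*0.33 = 239.83 GPa

239.83 GPa


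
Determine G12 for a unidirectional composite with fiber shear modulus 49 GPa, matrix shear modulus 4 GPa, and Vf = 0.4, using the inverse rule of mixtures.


1/G12 = Vf/Gf + (1-Vf)/Gm = 0.4/49 + 0.6/4
G12 = 6.32 GPa

6.32 GPa


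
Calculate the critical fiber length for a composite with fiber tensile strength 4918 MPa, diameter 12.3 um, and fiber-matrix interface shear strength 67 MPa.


Lc = sigma_f * d / (2 * tau_i) = 4918 * 12.3 / (2 * 67) = 451.4 um

451.4 um


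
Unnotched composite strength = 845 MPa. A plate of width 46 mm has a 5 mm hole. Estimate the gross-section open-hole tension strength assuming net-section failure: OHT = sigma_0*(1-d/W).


OHT = sigma_0*(1-d/W) = 845*(1-5/46) = 753.2 MPa

753.2 MPa


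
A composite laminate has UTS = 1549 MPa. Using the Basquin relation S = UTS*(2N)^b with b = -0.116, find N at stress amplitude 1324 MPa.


N = 0.5 * (S/UTS)^(1/b) = 0.5 * (1324/1549)^(1/-0.116) = 1.9346 cycles

1.9346 cycles


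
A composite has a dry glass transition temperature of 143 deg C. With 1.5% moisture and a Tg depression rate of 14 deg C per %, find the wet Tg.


Tg_wet = Tg_dry - k*moisture = 143 - 14*1.5 = 122.0 deg C

122.0 deg C


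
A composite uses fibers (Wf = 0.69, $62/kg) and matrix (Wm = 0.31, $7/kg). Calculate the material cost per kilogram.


Cost = cost_f*Wf + cost_m*Wm = 62*0.69 + 7*0.31 = $44.95/kg

$44.95/kg


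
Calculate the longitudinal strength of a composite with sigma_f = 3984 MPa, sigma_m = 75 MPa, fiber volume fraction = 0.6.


sigma_1 = sigma_f*Vf + sigma_m*(1-Vf) = 3984*0.6 + 75*0.4 = 2420.4 MPa

2420.4 MPa


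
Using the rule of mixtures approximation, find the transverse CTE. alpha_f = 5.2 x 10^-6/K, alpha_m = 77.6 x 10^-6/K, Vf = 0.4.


alpha_2 = alpha_f*Vf + alpha_m*(1-Vf) = 5.2*0.4 + 77.6*0.6 = 48.6 x 10^-6/K

48.6 x 10^-6/K


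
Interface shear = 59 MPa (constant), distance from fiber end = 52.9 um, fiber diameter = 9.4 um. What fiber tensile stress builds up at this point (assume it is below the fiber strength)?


Force balance: sigma_f * (pi*d^2/4) = tau * (pi*d) * x  ->  sigma_f = 4 * tau * x / d
sigma_f = 4 * 59 * 52.9 / 9.4 = 1328.1 MPa

1328.1 MPa


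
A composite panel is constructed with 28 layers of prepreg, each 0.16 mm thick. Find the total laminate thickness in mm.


h = n * t_ply = 28 * 0.16 = 4.48 mm

4.48 mm


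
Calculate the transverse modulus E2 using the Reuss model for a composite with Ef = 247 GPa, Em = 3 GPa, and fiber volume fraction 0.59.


1/E2 = Vf/Ef + (1-Vf)/Em = 0.59/247 + 0.41/3
E2 = 7.19 GPa

7.19 GPa


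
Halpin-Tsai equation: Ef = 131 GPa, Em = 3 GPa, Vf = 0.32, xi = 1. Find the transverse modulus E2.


eta = (Ef/Em - 1)/(Ef/Em + xi) = (43.6667 - 1)/(43.6667 + 1) = 0.9552
E2 = Em*(1+xi*eta*Vf)/(1-eta*Vf) = 5.64 GPa

5.64 GPa


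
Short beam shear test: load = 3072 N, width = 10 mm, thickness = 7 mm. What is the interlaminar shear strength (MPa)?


ILSS = 3F/(4bh) = 3*3072/(4*10*7) = 32.91 MPa

32.91 MPa


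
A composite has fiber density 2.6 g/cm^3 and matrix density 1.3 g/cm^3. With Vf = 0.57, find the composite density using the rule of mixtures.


rho_c = rho_f*Vf + rho_m*(1-Vf) = 2.6*0.57 + 1.3*0.43 = 2.041 g/cm^3

2.041 g/cm^3


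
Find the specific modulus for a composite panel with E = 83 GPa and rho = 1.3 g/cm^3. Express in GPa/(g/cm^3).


Specific stiffness = E/rho = 83/1.3 = 63.8 GPa/(g/cm^3)

63.8 GPa/(g/cm^3)


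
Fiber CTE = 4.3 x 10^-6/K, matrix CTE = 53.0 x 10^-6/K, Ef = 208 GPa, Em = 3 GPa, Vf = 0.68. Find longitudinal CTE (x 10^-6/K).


E1 = Ef*Vf + Em*(1-Vf) = 142.4
alpha_1 = (alpha_f*Ef*Vf + alpha_m*Em*(1-Vf))/E1 = 4.63 x 10^-6/K

4.63 x 10^-6/K


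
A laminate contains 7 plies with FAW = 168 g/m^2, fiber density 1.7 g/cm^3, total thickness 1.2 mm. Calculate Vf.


Vf = n * FAW / (rho_f * h * 1000) = 7 * 168 / (1.7 * 1.2 * 1000) = 0.5765

0.5765


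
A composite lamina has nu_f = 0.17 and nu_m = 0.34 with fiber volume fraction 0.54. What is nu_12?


nu_12 = nu_f*Vf + nu_m*(1-Vf) = 0.17*0.54 + 0.34*0.46 = 0.2482

0.2482


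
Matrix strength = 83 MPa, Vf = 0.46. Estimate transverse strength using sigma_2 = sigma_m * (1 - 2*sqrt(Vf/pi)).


factor = 1 - 2*sqrt(0.46/pi) = 0.2347
sigma_2 = 83 * 0.2347 = 19.48 MPa

19.48 MPa


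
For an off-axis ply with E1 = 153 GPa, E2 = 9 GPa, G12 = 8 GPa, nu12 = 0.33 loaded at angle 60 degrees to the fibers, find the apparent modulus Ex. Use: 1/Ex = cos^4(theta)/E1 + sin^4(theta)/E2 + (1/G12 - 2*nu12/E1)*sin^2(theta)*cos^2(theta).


cos^4(60) = 0.0625, sin^4(60) = 0.5625, sin^2(60)*cos^2(60) = 0.1875
1/G12 - 2*nu12/E1 = 1/8 - 2*0.33/153 = 0.120686 GPa^-1
1/Ex = 0.0625/153 + 0.5625/9 + 0.120686*0.1875 = 0.0855372 GPa^-1
Ex = 11.69 GPa

11.69 GPa


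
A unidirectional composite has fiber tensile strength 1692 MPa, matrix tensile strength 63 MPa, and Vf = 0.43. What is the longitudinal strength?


sigma_1 = sigma_f*Vf + sigma_m*(1-Vf) = 1692*0.43 + 63*0.57 = 763.5 MPa

763.5 MPa


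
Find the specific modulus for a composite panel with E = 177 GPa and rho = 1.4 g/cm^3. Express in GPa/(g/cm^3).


Specific stiffness = E/rho = 177/1.4 = 126.4 GPa/(g/cm^3)

126.4 GPa/(g/cm^3)


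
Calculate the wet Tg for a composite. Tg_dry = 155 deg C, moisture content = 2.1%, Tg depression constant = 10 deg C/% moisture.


Tg_wet = Tg_dry - k*moisture = 155 - 10*2.1 = 134.0 deg C

134.0 deg C


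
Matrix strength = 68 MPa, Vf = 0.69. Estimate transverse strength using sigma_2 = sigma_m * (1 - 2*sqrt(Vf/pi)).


factor = 1 - 2*sqrt(0.69/pi) = 0.0627
sigma_2 = 68 * 0.0627 = 4.26 MPa

4.26 MPa


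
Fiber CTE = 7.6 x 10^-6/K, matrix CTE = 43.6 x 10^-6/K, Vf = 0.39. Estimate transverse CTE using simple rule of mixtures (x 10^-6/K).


alpha_2 = alpha_f*Vf + alpha_m*(1-Vf) = 7.6*0.39 + 43.6*0.61 = 29.6 x 10^-6/K

29.6 x 10^-6/K


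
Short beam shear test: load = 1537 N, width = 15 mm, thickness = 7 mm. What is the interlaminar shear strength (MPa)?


ILSS = 3F/(4bh) = 3*1537/(4*15*7) = 10.98 MPa

10.98 MPa


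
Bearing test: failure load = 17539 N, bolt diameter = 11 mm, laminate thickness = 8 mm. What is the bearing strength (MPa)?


sigma_br = F/(d*h) = 17539/(11*8) = 199.3 MPa

199.3 MPa


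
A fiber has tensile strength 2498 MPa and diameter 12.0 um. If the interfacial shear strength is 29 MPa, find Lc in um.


Lc = sigma_f * d / (2 * tau_i) = 2498 * 12.0 / (2 * 29) = 516.8 um

516.8 um


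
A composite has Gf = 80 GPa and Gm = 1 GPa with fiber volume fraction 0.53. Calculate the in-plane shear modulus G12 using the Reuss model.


1/G12 = Vf/Gf + (1-Vf)/Gm = 0.53/80 + 0.47/1
G12 = 2.1 GPa

2.1 GPa


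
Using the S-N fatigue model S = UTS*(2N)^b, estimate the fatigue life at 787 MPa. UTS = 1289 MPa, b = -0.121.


N = 0.5 * (S/UTS)^(1/b) = 0.5 * (787/1289)^(1/-0.121) = 29.5029 cycles

29.5029 cycles


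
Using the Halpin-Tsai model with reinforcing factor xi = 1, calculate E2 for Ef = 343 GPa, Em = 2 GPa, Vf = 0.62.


eta = (Ef/Em - 1)/(Ef/Em + xi) = (171.5 - 1)/(171.5 + 1) = 0.9884
E2 = Em*(1+xi*eta*Vf)/(1-eta*Vf) = 8.33 GPa

8.33 GPa


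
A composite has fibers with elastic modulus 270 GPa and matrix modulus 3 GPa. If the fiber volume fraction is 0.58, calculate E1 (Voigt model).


E1 = Ef*Vf + Em*(1-Vf) = 270*0.58 + 3*0.42 = 157.86 GPa

157.86 GPa


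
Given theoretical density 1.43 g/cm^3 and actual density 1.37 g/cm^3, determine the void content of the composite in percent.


Void% = (rho_theo - rho_actual)/rho_theo * 100 = (1.43 - 1.37)/1.43 * 100 = 4.2%

4.2%


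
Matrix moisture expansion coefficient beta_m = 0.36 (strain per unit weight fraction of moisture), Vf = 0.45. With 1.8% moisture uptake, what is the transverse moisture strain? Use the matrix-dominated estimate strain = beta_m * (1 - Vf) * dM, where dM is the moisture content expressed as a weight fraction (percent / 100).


dM = 1.8/100 = 0.018
strain = beta_m * (1-Vf) * dM = 0.36 * 0.55 * 0.018 = 0.003564

0.003564


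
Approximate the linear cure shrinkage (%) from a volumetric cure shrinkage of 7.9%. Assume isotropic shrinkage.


Linear shrinkage ≈ vol_shrink/3 = 7.9/3 = 2.633%

2.633%


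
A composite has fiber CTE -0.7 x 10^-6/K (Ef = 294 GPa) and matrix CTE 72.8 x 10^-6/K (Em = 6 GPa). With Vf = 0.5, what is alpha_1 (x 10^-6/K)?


E1 = Ef*Vf + Em*(1-Vf) = 150.0
alpha_1 = (alpha_f*Ef*Vf + alpha_m*Em*(1-Vf))/E1 = 0.77 x 10^-6/K

0.77 x 10^-6/K


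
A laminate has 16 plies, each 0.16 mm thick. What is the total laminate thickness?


h = n * t_ply = 16 * 0.16 = 2.56 mm

2.56 mm


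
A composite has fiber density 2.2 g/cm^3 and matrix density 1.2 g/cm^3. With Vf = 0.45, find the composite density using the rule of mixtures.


rho_c = rho_f*Vf + rho_m*(1-Vf) = 2.2*0.45 + 1.2*0.55 = 1.65 g/cm^3

1.65 g/cm^3


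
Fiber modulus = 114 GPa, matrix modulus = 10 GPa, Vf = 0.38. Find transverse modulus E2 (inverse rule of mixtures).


1/E2 = Vf/Ef + (1-Vf)/Em = 0.38/114 + 0.62/10
E2 = 15.31 GPa

15.31 GPa


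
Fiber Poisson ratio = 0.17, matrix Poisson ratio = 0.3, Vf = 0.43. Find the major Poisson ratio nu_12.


nu_12 = nu_f*Vf + nu_m*(1-Vf) = 0.17*0.43 + 0.3*0.57 = 0.2441

0.2441


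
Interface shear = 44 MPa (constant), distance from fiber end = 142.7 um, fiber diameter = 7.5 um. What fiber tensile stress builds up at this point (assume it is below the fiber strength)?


Force balance: sigma_f * (pi*d^2/4) = tau * (pi*d) * x  ->  sigma_f = 4 * tau * x / d
sigma_f = 4 * 44 * 142.7 / 7.5 = 3348.7 MPa

3348.7 MPa


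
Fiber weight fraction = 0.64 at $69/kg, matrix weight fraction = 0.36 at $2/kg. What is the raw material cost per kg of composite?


Cost = cost_f*Wf + cost_m*Wm = 69*0.64 + 2*0.36 = $44.88/kg

$44.88/kg


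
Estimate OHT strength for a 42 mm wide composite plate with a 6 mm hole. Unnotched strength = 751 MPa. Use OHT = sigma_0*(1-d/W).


OHT = sigma_0*(1-d/W) = 751*(1-6/42) = 643.7 MPa

643.7 MPa


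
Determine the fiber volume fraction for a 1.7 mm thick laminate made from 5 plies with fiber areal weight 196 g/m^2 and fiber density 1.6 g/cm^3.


Vf = n * FAW / (rho_f * h * 1000) = 5 * 196 / (1.6 * 1.7 * 1000) = 0.3603

0.3603


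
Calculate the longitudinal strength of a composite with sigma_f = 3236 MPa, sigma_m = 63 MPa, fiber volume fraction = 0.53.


sigma_1 = sigma_f*Vf + sigma_m*(1-Vf) = 3236*0.53 + 63*0.47 = 1744.7 MPa

1744.7 MPa


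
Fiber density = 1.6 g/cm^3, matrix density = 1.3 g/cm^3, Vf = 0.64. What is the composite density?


rho_c = rho_f*Vf + rho_m*(1-Vf) = 1.6*0.64 + 1.3*0.36 = 1.492 g/cm^3

1.492 g/cm^3


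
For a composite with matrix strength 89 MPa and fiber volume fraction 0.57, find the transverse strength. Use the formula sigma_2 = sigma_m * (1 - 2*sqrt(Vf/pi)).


factor = 1 - 2*sqrt(0.57/pi) = 0.1481
sigma_2 = 89 * 0.1481 = 13.18 MPa

13.18 MPa


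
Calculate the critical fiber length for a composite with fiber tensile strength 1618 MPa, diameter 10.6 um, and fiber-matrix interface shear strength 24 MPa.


Lc = sigma_f * d / (2 * tau_i) = 1618 * 10.6 / (2 * 24) = 357.3 um

357.3 um


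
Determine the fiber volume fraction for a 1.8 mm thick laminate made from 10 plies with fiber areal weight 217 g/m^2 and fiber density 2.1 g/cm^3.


Vf = n * FAW / (rho_f * h * 1000) = 10 * 217 / (2.1 * 1.8 * 1000) = 0.5741

0.5741


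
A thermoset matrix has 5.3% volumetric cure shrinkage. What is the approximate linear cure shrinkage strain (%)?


Linear shrinkage ≈ vol_shrink/3 = 5.3/3 = 1.767%

1.767%
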